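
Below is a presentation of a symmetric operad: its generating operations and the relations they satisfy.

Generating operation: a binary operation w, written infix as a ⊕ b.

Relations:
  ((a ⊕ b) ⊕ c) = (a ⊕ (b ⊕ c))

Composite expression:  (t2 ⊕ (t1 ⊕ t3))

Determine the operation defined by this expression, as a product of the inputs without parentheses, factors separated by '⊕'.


t2 ⊕ t1 ⊕ t3


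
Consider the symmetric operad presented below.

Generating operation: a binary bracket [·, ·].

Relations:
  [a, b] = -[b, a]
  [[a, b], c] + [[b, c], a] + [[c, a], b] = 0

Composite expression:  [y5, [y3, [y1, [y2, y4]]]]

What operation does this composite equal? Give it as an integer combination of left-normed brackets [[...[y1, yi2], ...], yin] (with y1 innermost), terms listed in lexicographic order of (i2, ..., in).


[[[[y1, y2], y4], y3], y5] - [[[[y1, y4], y2], y3], y5]

Expand each bracket as ab - ba; the y1-initial words give the coefficients.
Composite bracket: [y5, [y3, [y1, [y2, y4]]]]
Full expansion: 16 signed words from ab - ba (2^4 = 16).
Words beginning with y1 determine it all:
  sign of y1y2y4y3y5 is +1, so it contributes +[[[[y1, y2], y4], y3], y5]
  sign of y1y4y2y3y5 is -1, so it contributes -[[[[y1, y4], y2], y3], y5]


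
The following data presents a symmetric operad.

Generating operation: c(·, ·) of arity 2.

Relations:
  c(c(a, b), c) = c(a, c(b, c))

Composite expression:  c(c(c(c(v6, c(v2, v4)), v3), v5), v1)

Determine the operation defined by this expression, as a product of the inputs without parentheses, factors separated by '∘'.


v6 ∘ v2 ∘ v4 ∘ v3 ∘ v5 ∘ v1

Associativity of c dissolves the nesting; only the v-input order survives.
c(v2, v4) reduces to v2 ∘ v4
c(v6, c(v2, v4)) reduces to v6 ∘ v2 ∘ v4
c(c(v6, c(v2, v4)), v3) reduces to v6 ∘ v2 ∘ v4 ∘ v3
c(c(c(v6, c(v2, v4)), v3), v5) reduces to v6 ∘ v2 ∘ v4 ∘ v3 ∘ v5
c(c(c(c(v6, c(v2, v4)), v3), v5), v1) reduces to v6 ∘ v2 ∘ v4 ∘ v3 ∘ v5 ∘ v1


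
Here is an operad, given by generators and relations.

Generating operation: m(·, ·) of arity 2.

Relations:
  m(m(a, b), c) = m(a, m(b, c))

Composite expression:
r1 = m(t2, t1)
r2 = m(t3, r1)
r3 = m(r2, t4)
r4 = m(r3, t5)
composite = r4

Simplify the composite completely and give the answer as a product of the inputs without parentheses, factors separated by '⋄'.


Under associativity of m, the answer is the t's in reading order.
m(t2, t1) unparenthesizes to t2 ⋄ t1
m(t3, m(t2, t1)) unparenthesizes to t3 ⋄ t2 ⋄ t1
m(m(t3, m(t2, t1)), t4) unparenthesizes to t3 ⋄ t2 ⋄ t1 ⋄ t4
m(m(m(t3, m(t2, t1)), t4), t5) unparenthesizes to t3 ⋄ t2 ⋄ t1 ⋄ t4 ⋄ t5

t3 ⋄ t2 ⋄ t1 ⋄ t4 ⋄ t5


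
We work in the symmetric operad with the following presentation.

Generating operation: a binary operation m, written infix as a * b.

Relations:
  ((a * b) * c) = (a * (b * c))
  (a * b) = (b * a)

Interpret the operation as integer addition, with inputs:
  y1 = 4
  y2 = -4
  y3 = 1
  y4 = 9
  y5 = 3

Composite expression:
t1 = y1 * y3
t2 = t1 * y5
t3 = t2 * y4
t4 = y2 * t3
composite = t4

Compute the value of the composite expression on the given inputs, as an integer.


(y1 * y3) = 5
((y1 * y3) * y5) = 8
(((y1 * y3) * y5) * y4) = 17
(y2 * (((y1 * y3) * y5) * y4)) = 13

13


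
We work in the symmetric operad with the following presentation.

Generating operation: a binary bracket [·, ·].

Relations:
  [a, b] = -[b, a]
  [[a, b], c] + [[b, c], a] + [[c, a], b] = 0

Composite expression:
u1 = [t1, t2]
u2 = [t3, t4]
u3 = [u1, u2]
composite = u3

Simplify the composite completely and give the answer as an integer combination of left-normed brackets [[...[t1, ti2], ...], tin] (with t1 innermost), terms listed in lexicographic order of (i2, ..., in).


[[[t1, t2], t3], t4] - [[[t1, t2], t4], t3]

Antisymmetry and Jacobi reduce to t1-anchored left-normed brackets.
Composite bracket: [[t1, t2], [t3, t4]]
Under [a, b] = ab - ba we get 8 signed associative words (2^3 = 8).
Words beginning with t1 determine it all:
  from t1t2t3t4, sign +1: term +[[[t1, t2], t3], t4]
  from t1t2t4t3, sign -1: term -[[[t1, t2], t4], t3]


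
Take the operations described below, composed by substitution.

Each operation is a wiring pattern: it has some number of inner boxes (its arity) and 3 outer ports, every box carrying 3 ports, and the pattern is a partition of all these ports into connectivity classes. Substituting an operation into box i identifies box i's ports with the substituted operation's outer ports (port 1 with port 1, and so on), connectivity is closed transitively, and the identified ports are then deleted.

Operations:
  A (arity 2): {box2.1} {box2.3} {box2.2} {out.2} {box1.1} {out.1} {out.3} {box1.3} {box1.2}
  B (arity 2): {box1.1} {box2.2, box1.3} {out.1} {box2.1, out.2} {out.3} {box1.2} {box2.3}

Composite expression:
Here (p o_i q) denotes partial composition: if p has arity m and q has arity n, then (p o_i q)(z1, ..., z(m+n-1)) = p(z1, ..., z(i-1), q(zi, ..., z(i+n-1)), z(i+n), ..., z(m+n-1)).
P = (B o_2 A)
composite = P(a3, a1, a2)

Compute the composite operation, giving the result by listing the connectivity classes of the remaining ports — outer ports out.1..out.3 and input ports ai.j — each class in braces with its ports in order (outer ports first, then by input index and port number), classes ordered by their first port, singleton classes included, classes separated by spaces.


Two ports join when wires chain via B-identified ports.
after A, the pattern on (a1, a2) reads {out.1} {out.2} {out.3} {a1.1} {a1.2} {a1.3} {a2.1} {a2.2} {a2.3} (out.j = its outer ports)
after B, the pattern on (a3, a1, a2) reads {out.1} {out.2} {out.3} {a1.1} {a1.2} {a1.3} {a2.1} {a2.2} {a2.3} {a3.1} {a3.2} {a3.3} (out.j = its outer ports)

{out.1} {out.2} {out.3} {a1.1} {a1.2} {a1.3} {a2.1} {a2.2} {a2.3} {a3.1} {a3.2} {a3.3}


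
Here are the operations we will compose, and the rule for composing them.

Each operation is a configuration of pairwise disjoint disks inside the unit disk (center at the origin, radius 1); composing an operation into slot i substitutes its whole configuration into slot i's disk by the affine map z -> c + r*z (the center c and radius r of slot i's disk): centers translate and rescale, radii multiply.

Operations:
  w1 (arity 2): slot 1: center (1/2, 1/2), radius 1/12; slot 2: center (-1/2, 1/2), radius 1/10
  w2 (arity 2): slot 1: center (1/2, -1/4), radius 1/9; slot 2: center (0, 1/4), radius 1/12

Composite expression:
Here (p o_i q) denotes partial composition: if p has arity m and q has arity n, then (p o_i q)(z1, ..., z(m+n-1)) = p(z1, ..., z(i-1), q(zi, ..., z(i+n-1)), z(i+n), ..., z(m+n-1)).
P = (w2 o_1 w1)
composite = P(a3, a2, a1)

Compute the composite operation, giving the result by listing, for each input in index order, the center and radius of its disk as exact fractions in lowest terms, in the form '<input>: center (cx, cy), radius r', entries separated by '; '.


a1: center (0, 1/4), radius 1/12; a2: center (4/9, -7/36), radius 1/90; a3: center (5/9, -7/36), radius 1/108

Below w2, radii multiply path by path; the a-disk centers shift.
a3 passes through 2 substitutions, ending at center (5/9, -7/36), radius 1/108
a2 passes through 2 substitutions, ending at center (4/9, -7/36), radius 1/90
a1 passes through 1 substitution, ending at center (0, 1/4), radius 1/12


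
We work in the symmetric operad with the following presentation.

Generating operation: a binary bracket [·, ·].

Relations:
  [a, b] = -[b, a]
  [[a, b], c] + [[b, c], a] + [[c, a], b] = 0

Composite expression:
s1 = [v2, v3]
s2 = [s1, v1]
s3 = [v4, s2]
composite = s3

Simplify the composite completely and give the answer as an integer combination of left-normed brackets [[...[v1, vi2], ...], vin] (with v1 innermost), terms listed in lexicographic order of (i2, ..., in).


[[[v1, v2], v3], v4] - [[[v1, v3], v2], v4]


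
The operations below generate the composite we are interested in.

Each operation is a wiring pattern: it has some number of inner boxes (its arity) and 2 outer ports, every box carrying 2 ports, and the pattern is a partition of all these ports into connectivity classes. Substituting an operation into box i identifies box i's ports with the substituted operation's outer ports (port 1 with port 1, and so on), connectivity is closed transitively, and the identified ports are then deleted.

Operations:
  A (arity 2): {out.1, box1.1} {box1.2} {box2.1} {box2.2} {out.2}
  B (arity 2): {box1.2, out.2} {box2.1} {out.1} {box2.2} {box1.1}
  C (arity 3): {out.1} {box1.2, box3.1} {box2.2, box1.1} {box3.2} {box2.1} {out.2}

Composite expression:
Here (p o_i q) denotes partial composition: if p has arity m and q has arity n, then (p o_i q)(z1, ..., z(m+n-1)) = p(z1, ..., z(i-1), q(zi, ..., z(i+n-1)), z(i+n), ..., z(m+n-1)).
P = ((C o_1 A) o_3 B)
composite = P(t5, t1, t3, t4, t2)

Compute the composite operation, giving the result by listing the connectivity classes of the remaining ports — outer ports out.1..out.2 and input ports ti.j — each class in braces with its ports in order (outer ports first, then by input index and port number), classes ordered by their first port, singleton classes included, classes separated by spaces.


Connectivity passes through glued C-boundaries; trace each wire chain.
through A, on inputs (t5, t1): {out.1, t5.1} {out.2} {t1.1} {t1.2} {t5.2} (out.j = stage outer ports)
through B, on inputs (t3, t4): {out.1} {out.2, t3.2} {t3.1} {t4.1} {t4.2} (out.j = stage outer ports)
through C, on inputs (t5, t1, t3, t4, t2): {out.1} {out.2} {t1.1} {t1.2} {t2.1} {t2.2} {t3.1} {t3.2, t5.1} {t4.1} {t4.2} {t5.2} (out.j = stage outer ports)

{out.1} {out.2} {t1.1} {t1.2} {t2.1} {t2.2} {t3.1} {t3.2, t5.1} {t4.1} {t4.2} {t5.2}


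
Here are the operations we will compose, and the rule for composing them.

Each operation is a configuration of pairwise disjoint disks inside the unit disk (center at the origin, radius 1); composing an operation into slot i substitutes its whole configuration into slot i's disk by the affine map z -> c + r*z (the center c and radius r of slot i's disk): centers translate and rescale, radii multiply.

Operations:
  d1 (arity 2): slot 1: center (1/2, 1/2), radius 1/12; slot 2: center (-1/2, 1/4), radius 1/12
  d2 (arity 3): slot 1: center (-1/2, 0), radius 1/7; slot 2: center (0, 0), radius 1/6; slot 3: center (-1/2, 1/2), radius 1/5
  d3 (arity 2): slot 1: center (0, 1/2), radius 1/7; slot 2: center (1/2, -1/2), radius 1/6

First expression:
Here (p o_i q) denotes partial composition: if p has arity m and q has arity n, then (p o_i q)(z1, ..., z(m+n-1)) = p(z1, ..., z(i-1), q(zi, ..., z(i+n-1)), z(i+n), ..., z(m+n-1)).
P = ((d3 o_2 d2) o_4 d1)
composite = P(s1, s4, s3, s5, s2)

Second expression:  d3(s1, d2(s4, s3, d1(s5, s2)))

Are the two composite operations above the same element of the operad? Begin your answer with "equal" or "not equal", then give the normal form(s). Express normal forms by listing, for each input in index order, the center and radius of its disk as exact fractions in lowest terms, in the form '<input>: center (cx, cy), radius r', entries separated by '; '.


equal; the common form is s1: center (0, 1/2), radius 1/7; s2: center (2/5, -49/120), radius 1/360; s3: center (1/2, -1/2), radius 1/36; s4: center (5/12, -1/2), radius 1/42; s5: center (13/30, -2/5), radius 1/360

Normal form of the first expression: s1: center (0, 1/2), radius 1/7; s2: center (2/5, -49/120), radius 1/360; s3: center (1/2, -1/2), radius 1/36; s4: center (5/12, -1/2), radius 1/42; s5: center (13/30, -2/5), radius 1/360
Normal form of the second expression: s1: center (0, 1/2), radius 1/7; s2: center (2/5, -49/120), radius 1/360; s3: center (1/2, -1/2), radius 1/36; s4: center (5/12, -1/2), radius 1/42; s5: center (13/30, -2/5), radius 1/360
The normal forms match — equal.


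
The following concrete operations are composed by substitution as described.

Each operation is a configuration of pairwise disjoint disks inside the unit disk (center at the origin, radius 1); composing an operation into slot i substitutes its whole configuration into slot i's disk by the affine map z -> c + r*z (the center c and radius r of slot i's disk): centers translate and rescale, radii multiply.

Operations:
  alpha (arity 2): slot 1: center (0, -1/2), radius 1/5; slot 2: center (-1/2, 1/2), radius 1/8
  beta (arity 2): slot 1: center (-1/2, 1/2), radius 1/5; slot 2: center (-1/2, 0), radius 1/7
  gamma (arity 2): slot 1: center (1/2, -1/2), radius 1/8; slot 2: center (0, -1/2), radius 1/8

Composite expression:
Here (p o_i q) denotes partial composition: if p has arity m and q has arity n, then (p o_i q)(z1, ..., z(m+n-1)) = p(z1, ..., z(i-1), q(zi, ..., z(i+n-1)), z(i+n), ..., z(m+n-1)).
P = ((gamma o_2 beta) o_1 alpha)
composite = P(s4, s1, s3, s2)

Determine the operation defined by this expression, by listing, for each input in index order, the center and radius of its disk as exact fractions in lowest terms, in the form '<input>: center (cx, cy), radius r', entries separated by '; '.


s1: center (7/16, -7/16), radius 1/64; s2: center (-1/16, -1/2), radius 1/56; s3: center (-1/16, -7/16), radius 1/40; s4: center (1/2, -9/16), radius 1/40

Follow each s-input down from gamma: c' goes to c + r*c', radius to r*r'.
input s4: composing its 2 substitution steps yields center (1/2, -9/16), radius 1/40
input s1: composing its 2 substitution steps yields center (7/16, -7/16), radius 1/64
input s3: composing its 2 substitution steps yields center (-1/16, -7/16), radius 1/40
input s2: composing its 2 substitution steps yields center (-1/16, -1/2), radius 1/56


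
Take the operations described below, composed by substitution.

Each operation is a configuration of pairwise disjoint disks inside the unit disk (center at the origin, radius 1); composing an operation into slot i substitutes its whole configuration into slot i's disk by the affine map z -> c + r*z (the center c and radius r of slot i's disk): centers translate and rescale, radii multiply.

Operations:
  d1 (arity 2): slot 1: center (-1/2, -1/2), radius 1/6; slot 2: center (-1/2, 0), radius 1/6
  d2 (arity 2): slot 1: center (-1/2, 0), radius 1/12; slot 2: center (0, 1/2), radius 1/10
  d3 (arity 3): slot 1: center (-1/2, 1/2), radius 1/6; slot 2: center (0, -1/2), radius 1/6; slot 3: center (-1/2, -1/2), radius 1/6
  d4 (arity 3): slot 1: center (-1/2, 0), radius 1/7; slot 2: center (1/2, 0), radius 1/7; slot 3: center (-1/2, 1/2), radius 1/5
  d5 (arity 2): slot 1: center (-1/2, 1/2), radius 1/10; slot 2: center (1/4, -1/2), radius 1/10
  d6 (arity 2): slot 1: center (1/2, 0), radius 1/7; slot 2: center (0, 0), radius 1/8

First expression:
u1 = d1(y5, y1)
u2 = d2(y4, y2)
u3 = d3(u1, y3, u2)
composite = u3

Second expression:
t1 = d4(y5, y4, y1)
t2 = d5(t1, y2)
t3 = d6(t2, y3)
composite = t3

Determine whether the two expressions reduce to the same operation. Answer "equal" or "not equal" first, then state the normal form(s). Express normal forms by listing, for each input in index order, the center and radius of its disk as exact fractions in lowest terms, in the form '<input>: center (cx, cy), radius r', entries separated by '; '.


not equal — first y1: center (-7/12, 1/2), radius 1/36; y2: center (-1/2, -5/12), radius 1/60; y3: center (0, -1/2), radius 1/6; y4: center (-7/12, -1/2), radius 1/72; y5: center (-7/12, 5/12), radius 1/36, second y1: center (59/140, 11/140), radius 1/350; y2: center (15/28, -1/14), radius 1/70; y3: center (0, 0), radius 1/8; y4: center (61/140, 1/14), radius 1/490; y5: center (59/140, 1/14), radius 1/490

The first expression reduces to y1: center (-7/12, 1/2), radius 1/36; y2: center (-1/2, -5/12), radius 1/60; y3: center (0, -1/2), radius 1/6; y4: center (-7/12, -1/2), radius 1/72; y5: center (-7/12, 5/12), radius 1/36
The second expression reduces to y1: center (59/140, 11/140), radius 1/350; y2: center (15/28, -1/14), radius 1/70; y3: center (0, 0), radius 1/8; y4: center (61/140, 1/14), radius 1/490; y5: center (59/140, 1/14), radius 1/490
Distinct normal forms: not equal.


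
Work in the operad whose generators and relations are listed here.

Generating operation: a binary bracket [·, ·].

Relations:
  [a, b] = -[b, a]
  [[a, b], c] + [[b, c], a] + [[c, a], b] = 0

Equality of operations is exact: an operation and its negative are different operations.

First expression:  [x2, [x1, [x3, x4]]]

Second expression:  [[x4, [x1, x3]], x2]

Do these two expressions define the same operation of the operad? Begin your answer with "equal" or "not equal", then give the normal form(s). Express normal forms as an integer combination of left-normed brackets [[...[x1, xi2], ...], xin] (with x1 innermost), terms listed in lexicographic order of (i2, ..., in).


In normal form, the first expression is -[[[x1, x3], x4], x2] + [[[x1, x4], x3], x2]
In normal form, the second expression is -[[[x1, x3], x4], x2]
Different reductions; not equal.

not equal: they reduce to -[[[x1, x3], x4], x2] + [[[x1, x4], x3], x2] and -[[[x1, x3], x4], x2]


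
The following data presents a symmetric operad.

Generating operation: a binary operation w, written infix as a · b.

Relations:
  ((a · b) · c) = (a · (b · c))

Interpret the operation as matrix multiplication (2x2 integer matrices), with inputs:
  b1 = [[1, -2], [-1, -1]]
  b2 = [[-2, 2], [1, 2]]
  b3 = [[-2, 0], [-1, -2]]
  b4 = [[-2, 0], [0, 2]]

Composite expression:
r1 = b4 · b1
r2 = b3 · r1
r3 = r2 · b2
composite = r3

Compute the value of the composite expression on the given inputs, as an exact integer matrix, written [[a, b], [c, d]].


[[-16, -8], [-12, 12]]


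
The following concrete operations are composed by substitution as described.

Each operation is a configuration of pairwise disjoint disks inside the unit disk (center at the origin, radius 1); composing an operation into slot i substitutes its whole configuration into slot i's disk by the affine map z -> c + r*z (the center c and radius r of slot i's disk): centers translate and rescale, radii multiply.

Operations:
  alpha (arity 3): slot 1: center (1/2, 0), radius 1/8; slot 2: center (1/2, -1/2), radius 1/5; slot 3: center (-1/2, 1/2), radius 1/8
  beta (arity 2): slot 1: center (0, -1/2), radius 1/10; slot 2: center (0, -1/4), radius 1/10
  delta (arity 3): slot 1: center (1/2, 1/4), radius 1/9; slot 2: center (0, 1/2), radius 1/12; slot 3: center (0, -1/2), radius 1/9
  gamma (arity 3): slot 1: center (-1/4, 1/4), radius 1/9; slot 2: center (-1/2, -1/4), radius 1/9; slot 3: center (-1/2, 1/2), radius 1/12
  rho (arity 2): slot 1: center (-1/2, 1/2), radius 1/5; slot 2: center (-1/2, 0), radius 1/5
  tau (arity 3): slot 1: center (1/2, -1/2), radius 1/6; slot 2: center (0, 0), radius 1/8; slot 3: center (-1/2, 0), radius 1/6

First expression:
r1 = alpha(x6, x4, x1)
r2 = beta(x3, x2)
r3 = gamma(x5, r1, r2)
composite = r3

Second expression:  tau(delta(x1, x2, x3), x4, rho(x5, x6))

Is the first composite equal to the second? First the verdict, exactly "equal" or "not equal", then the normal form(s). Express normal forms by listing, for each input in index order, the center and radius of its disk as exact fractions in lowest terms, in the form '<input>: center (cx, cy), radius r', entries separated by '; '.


not equal: they reduce to x1: center (-5/9, -7/36), radius 1/72; x2: center (-1/2, 23/48), radius 1/120; x3: center (-1/2, 11/24), radius 1/120; x4: center (-4/9, -11/36), radius 1/45; x5: center (-1/4, 1/4), radius 1/9; x6: center (-4/9, -1/4), radius 1/72 and x1: center (7/12, -11/24), radius 1/54; x2: center (1/2, -5/12), radius 1/72; x3: center (1/2, -7/12), radius 1/54; x4: center (0, 0), radius 1/8; x5: center (-7/12, 1/12), radius 1/30; x6: center (-7/12, 0), radius 1/30

The first composite normalizes to x1: center (-5/9, -7/36), radius 1/72; x2: center (-1/2, 23/48), radius 1/120; x3: center (-1/2, 11/24), radius 1/120; x4: center (-4/9, -11/36), radius 1/45; x5: center (-1/4, 1/4), radius 1/9; x6: center (-4/9, -1/4), radius 1/72
The second composite normalizes to x1: center (7/12, -11/24), radius 1/54; x2: center (1/2, -5/12), radius 1/72; x3: center (1/2, -7/12), radius 1/54; x4: center (0, 0), radius 1/8; x5: center (-7/12, 1/12), radius 1/30; x6: center (-7/12, 0), radius 1/30
The forms do not match — not equal.


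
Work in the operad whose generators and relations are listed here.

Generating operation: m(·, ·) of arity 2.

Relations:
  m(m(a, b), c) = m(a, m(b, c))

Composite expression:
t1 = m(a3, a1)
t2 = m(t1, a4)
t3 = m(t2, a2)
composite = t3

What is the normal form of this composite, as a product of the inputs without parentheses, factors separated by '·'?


Every regrouping of m is equal, so read the a-inputs in written order.
m(a3, a1) reduces to a3 · a1
m(m(a3, a1), a4) reduces to a3 · a1 · a4
m(m(m(a3, a1), a4), a2) reduces to a3 · a1 · a4 · a2

a3 · a1 · a4 · a2


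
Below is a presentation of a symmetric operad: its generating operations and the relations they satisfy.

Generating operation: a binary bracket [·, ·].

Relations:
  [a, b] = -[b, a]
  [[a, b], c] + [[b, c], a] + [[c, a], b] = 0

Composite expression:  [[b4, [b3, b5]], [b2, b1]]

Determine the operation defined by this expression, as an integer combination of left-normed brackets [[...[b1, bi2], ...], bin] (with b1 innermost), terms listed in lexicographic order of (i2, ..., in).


-[[[[b1, b2], b3], b5], b4] + [[[[b1, b2], b4], b3], b5] - [[[[b1, b2], b4], b5], b3] + [[[[b1, b2], b5], b3], b4]

Left-normed coefficients sit on the b1-initial expansion words.
Composite bracket: [[b4, [b3, b5]], [b2, b1]]
Full expansion: 16 signed words from ab - ba (2^4 = 16).
The b1-initial words carry the normal form:
  word b1b2b3b5b4 has sign -1, contributing -[[[[b1, b2], b3], b5], b4]
  word b1b2b4b3b5 has sign +1, contributing +[[[[b1, b2], b4], b3], b5]
  word b1b2b4b5b3 has sign -1, contributing -[[[[b1, b2], b4], b5], b3]
  word b1b2b5b3b4 has sign +1, contributing +[[[[b1, b2], b5], b3], b4]


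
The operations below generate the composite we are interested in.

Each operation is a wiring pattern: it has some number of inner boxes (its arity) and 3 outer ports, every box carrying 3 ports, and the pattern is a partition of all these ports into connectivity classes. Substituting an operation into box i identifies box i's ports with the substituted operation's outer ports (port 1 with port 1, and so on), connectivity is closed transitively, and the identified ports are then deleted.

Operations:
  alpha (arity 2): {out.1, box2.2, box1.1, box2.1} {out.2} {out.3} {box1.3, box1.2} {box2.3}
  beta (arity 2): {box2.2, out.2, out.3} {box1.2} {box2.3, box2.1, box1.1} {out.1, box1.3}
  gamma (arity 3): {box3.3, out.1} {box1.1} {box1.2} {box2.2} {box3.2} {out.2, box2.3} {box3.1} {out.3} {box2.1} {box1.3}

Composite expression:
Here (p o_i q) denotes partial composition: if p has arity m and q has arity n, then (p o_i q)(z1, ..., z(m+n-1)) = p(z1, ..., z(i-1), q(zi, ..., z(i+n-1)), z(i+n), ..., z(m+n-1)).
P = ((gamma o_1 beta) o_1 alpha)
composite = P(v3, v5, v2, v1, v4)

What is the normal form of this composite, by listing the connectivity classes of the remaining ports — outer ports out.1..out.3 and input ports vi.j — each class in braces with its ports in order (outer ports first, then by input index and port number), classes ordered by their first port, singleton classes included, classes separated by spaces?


{out.1, v4.3} {out.2, v1.3} {out.3} {v1.1} {v1.2} {v2.1, v2.3, v3.1, v5.1, v5.2} {v2.2} {v3.2, v3.3} {v4.1} {v4.2} {v5.3}


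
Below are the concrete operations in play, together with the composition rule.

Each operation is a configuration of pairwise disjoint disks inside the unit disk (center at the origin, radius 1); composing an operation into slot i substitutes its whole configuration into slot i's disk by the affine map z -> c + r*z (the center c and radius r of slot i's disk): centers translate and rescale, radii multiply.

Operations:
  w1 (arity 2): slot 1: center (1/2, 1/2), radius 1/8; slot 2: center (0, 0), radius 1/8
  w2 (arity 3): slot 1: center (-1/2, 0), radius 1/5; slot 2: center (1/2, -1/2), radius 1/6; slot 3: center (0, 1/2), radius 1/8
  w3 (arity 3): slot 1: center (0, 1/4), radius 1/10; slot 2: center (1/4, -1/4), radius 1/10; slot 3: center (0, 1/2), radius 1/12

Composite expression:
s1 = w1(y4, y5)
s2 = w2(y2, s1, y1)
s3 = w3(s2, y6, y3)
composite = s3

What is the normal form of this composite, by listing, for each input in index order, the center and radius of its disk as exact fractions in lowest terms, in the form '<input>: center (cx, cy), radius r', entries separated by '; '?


y1: center (0, 3/10), radius 1/80; y2: center (-1/20, 1/4), radius 1/50; y3: center (0, 1/2), radius 1/12; y4: center (7/120, 5/24), radius 1/480; y5: center (1/20, 1/5), radius 1/480; y6: center (1/4, -1/4), radius 1/10

Below w3, radii multiply path by path; the y-disk centers shift.
y2: after 2 affine steps, its disk has center (-1/20, 1/4), radius 1/50
y4: after 3 affine steps, its disk has center (7/120, 5/24), radius 1/480
y5: after 3 affine steps, its disk has center (1/20, 1/5), radius 1/480
y1: after 2 affine steps, its disk has center (0, 3/10), radius 1/80
y6: after 1 affine step, its disk has center (1/4, -1/4), radius 1/10
y3: after 1 affine step, its disk has center (0, 1/2), radius 1/12


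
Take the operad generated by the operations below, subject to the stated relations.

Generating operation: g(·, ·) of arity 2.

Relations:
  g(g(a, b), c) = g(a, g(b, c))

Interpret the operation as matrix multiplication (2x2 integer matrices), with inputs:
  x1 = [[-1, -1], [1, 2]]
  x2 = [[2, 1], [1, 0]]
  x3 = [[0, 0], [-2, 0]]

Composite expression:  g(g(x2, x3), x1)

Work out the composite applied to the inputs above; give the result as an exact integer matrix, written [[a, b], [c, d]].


g(x2, x3) = [[-2, 0], [0, 0]]
g(g(x2, x3), x1) = [[2, 2], [0, 0]]

[[2, 2], [0, 0]]


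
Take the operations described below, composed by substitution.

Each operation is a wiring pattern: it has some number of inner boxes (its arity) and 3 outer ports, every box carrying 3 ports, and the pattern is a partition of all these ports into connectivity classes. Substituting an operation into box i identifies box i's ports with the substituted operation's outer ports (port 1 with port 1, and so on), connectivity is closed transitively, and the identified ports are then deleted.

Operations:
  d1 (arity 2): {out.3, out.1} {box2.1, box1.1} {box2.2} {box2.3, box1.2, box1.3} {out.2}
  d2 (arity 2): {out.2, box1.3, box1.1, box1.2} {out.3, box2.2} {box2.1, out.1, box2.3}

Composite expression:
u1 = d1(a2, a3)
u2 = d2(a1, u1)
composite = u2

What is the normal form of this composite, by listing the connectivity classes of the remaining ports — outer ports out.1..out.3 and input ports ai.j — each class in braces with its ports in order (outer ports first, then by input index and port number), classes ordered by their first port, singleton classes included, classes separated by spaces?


Substituting into d2 glues patterns; closure does the rest.
through d1, on inputs (a2, a3): {out.1, out.3} {out.2} {a2.1, a3.1} {a2.2, a2.3, a3.3} {a3.2} (out.j = stage outer ports)
through d2, on inputs (a1, a2, a3): {out.1} {out.2, a1.1, a1.2, a1.3} {out.3} {a2.1, a3.1} {a2.2, a2.3, a3.3} {a3.2} (out.j = stage outer ports)

{out.1} {out.2, a1.1, a1.2, a1.3} {out.3} {a2.1, a3.1} {a2.2, a2.3, a3.3} {a3.2}


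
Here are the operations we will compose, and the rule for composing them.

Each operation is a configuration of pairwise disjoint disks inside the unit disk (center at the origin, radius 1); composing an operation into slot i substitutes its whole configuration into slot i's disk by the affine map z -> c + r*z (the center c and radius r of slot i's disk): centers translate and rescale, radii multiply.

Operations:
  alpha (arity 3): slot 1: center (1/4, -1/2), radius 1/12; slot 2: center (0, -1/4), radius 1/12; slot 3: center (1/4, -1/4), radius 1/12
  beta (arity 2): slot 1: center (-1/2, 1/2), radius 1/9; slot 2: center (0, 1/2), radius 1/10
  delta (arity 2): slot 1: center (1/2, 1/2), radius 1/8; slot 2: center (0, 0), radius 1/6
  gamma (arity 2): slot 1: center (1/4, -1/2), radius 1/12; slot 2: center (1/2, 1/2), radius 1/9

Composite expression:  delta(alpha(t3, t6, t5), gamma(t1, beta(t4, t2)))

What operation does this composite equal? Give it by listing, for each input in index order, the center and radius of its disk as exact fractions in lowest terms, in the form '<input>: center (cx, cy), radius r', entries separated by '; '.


Follow each t-input down from delta: c' goes to c + r*c', radius to r*r'.
t3: after 2 affine steps, its disk has center (17/32, 7/16), radius 1/96
t6: after 2 affine steps, its disk has center (1/2, 15/32), radius 1/96
t5: after 2 affine steps, its disk has center (17/32, 15/32), radius 1/96
t1: after 2 affine steps, its disk has center (1/24, -1/12), radius 1/72
t4: after 3 affine steps, its disk has center (2/27, 5/54), radius 1/486
t2: after 3 affine steps, its disk has center (1/12, 5/54), radius 1/540

t1: center (1/24, -1/12), radius 1/72; t2: center (1/12, 5/54), radius 1/540; t3: center (17/32, 7/16), radius 1/96; t4: center (2/27, 5/54), radius 1/486; t5: center (17/32, 15/32), radius 1/96; t6: center (1/2, 15/32), radius 1/96


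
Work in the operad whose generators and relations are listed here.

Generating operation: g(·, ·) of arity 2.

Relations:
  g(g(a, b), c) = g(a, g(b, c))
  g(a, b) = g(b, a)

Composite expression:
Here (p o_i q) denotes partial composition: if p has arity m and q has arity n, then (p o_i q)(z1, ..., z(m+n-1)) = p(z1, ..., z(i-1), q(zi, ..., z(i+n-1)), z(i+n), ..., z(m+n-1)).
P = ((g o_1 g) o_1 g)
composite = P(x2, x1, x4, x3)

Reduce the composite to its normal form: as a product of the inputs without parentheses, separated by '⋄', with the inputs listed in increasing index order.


x1 ⋄ x2 ⋄ x3 ⋄ x4


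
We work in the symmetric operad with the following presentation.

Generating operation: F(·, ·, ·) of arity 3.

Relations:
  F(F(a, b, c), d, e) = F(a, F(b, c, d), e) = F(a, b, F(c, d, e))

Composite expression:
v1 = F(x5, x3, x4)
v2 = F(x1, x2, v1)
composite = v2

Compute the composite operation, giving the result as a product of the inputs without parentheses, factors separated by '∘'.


x1 ∘ x2 ∘ x5 ∘ x3 ∘ x4

Key point: F is associative — brackets drop, the x-order remains.
F(x5, x3, x4) reduces to x5 ∘ x3 ∘ x4
F(x1, x2, F(x5, x3, x4)) reduces to x1 ∘ x2 ∘ x5 ∘ x3 ∘ x4


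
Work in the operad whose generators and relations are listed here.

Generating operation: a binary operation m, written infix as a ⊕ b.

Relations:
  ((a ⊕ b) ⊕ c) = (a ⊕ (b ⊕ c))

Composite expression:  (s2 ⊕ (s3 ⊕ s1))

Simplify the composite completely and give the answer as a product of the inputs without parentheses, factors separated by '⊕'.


Associativity of m dissolves the nesting; only the s-input order survives.
(s3 ⊕ s1) linearizes to s3 ⊕ s1
(s2 ⊕ (s3 ⊕ s1)) linearizes to s2 ⊕ s3 ⊕ s1

s2 ⊕ s3 ⊕ s1


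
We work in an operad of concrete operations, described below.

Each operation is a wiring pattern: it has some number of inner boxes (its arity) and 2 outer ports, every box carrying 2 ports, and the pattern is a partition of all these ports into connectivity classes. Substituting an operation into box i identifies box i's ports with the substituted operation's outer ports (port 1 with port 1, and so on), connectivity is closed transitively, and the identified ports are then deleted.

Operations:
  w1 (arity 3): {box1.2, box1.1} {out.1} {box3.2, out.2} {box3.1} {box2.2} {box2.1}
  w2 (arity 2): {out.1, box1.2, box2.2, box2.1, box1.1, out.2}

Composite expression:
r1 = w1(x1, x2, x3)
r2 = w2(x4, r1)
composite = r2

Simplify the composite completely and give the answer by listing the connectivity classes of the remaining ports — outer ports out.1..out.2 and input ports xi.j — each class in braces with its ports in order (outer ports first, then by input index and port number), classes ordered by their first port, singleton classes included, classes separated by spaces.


{out.1, out.2, x3.2, x4.1, x4.2} {x1.1, x1.2} {x2.1} {x2.2} {x3.1}

Treat the ports identified at w2 as solder joints: merge, then drop.
through w1, on inputs (x1, x2, x3): {out.1} {out.2, x3.2} {x1.1, x1.2} {x2.1} {x2.2} {x3.1} (out.j = stage outer ports)
through w2, on inputs (x4, x1, x2, x3): {out.1, out.2, x3.2, x4.1, x4.2} {x1.1, x1.2} {x2.1} {x2.2} {x3.1} (out.j = stage outer ports)


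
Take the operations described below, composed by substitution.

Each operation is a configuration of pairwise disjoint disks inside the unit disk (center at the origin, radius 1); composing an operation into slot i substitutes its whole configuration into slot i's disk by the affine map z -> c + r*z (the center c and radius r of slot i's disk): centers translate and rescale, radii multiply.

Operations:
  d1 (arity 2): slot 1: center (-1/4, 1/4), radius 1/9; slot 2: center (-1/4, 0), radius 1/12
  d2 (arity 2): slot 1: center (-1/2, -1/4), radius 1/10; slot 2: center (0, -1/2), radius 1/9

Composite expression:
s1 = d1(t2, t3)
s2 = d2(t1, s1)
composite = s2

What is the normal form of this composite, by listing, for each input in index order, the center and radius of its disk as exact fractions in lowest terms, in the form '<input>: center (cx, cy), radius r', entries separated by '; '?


Only the slot chain above each t matters under d2; compose those maps.
t1: after 1 affine step, its disk has center (-1/2, -1/4), radius 1/10
t2: after 2 affine steps, its disk has center (-1/36, -17/36), radius 1/81
t3: after 2 affine steps, its disk has center (-1/36, -1/2), radius 1/108

t1: center (-1/2, -1/4), radius 1/10; t2: center (-1/36, -17/36), radius 1/81; t3: center (-1/36, -1/2), radius 1/108


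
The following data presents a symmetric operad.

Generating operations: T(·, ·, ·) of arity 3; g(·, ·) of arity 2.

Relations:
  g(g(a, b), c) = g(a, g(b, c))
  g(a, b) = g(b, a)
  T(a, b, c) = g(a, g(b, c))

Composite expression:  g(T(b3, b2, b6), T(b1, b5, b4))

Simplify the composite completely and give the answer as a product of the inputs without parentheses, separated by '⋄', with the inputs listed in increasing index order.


b1 ⋄ b2 ⋄ b3 ⋄ b4 ⋄ b5 ⋄ b6

With g associative and commutative, the b-input set is all that matters.
T(b3, b2, b6) collapses to b3 ⋄ b2 ⋄ b6
T(b1, b5, b4) collapses to b1 ⋄ b5 ⋄ b4
g(T(b3, b2, b6), T(b1, b5, b4)) collapses to b3 ⋄ b2 ⋄ b6 ⋄ b1 ⋄ b5 ⋄ b4
commutativity sorts the factors: b1 ⋄ b2 ⋄ b3 ⋄ b4 ⋄ b5 ⋄ b6


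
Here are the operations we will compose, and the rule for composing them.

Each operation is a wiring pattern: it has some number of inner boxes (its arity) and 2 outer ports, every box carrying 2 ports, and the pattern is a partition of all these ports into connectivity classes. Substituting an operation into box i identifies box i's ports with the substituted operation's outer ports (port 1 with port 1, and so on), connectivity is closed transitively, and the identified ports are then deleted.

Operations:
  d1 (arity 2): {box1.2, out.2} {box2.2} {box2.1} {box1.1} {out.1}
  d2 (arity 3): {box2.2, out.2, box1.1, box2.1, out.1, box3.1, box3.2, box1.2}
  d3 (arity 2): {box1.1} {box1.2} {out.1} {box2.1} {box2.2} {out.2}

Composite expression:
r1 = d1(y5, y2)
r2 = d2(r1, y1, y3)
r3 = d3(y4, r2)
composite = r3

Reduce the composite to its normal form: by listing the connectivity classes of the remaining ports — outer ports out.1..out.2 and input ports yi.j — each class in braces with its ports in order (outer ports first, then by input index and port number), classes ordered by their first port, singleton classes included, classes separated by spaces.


{out.1} {out.2} {y1.1, y1.2, y3.1, y3.2, y5.2} {y2.1} {y2.2} {y4.1} {y4.2} {y5.1}

Treat the ports identified at d3 as solder joints: merge, then drop.
composing d1 on (y5, y2), with out.j its own outer ports: {out.1} {out.2, y5.2} {y2.1} {y2.2} {y5.1}
composing d2 on (y5, y2, y1, y3), with out.j its own outer ports: {out.1, out.2, y1.1, y1.2, y3.1, y3.2, y5.2} {y2.1} {y2.2} {y5.1}
composing d3 on (y4, y5, y2, y1, y3), with out.j its own outer ports: {out.1} {out.2} {y1.1, y1.2, y3.1, y3.2, y5.2} {y2.1} {y2.2} {y4.1} {y4.2} {y5.1}


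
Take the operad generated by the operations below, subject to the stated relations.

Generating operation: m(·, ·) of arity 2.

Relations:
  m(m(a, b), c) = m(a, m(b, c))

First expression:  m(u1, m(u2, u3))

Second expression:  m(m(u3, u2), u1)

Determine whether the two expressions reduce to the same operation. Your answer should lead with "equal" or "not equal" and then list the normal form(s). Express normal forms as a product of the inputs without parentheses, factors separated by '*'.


not equal: they reduce to u1 * u2 * u3 and u3 * u2 * u1

Normal form of the first expression: u1 * u2 * u3
Normal form of the second expression: u3 * u2 * u1
They disagree, so not equal.


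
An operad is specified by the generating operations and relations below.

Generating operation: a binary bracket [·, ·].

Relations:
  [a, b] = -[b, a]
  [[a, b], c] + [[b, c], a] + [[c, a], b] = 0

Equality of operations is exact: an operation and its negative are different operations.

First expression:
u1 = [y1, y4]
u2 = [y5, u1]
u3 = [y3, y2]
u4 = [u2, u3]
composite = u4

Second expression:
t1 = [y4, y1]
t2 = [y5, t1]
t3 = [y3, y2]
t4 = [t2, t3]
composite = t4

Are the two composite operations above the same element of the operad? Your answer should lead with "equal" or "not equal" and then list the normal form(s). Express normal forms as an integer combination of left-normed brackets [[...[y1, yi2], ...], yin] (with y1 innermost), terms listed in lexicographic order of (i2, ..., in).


not equal; the first gives [[[[y1, y4], y5], y2], y3] - [[[[y1, y4], y5], y3], y2] and the second -[[[[y1, y4], y5], y2], y3] + [[[[y1, y4], y5], y3], y2]

Normal form of the first expression: [[[[y1, y4], y5], y2], y3] - [[[[y1, y4], y5], y3], y2]
Normal form of the second expression: -[[[[y1, y4], y5], y2], y3] + [[[[y1, y4], y5], y3], y2]
Different reductions; not equal.


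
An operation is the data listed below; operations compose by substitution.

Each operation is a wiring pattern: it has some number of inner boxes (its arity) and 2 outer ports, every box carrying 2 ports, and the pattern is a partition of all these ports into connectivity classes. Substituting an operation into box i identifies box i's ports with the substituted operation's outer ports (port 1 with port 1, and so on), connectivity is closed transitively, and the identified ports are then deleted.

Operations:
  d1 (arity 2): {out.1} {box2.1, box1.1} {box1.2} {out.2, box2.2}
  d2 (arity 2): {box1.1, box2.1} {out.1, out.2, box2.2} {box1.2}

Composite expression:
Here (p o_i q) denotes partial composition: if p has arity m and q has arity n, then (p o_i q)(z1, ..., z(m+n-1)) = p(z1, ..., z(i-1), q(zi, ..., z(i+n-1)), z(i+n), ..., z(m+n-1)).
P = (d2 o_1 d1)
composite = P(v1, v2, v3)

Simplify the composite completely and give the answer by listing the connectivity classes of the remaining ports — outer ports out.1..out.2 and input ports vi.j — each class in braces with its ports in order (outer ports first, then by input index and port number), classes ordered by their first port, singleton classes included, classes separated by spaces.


{out.1, out.2, v3.2} {v1.1, v2.1} {v1.2} {v2.2} {v3.1}


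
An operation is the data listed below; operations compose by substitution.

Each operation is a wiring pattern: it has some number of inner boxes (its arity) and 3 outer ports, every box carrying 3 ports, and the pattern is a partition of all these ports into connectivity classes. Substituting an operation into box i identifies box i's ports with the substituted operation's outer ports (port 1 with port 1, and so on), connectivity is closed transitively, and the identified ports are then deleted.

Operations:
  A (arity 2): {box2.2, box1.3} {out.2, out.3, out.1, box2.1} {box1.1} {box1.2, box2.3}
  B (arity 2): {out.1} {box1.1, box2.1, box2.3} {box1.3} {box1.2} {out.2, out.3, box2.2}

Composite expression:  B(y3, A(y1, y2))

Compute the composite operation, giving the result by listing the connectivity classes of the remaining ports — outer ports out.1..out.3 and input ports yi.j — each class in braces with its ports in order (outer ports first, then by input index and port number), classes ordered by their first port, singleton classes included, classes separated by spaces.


{out.1} {out.2, out.3, y2.1, y3.1} {y1.1} {y1.2, y2.3} {y1.3, y2.2} {y3.2} {y3.3}

After gluing at B, chains via deleted ports link the y-ports.
stage A: inputs (y1, y2), connectivity {out.1, out.2, out.3, y2.1} {y1.1} {y1.2, y2.3} {y1.3, y2.2}, out.j its boundary
stage B: inputs (y3, y1, y2), connectivity {out.1} {out.2, out.3, y2.1, y3.1} {y1.1} {y1.2, y2.3} {y1.3, y2.2} {y3.2} {y3.3}, out.j its boundary
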